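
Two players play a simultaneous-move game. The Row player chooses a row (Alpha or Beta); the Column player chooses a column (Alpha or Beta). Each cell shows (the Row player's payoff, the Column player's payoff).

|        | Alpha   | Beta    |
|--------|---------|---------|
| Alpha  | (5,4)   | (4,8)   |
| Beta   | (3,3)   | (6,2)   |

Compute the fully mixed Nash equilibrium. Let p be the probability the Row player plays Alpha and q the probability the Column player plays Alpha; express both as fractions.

p = 1/5, q = 1/2

Each player's mixing probability is pinned down by making the *other* player indifferent.
The Column player indifferent between Alpha and Beta: p·4 + (1−p)·3 = p·8 + (1−p)·2 ⟹ 3 + 1p = 2 + 6p ⟹ p = 1/5.
The Row player indifferent between Alpha and Beta: q·5 + (1−q)·4 = q·3 + (1−q)·6 ⟹ 4 + 1q = 6 + (-3)q ⟹ q = 1/2.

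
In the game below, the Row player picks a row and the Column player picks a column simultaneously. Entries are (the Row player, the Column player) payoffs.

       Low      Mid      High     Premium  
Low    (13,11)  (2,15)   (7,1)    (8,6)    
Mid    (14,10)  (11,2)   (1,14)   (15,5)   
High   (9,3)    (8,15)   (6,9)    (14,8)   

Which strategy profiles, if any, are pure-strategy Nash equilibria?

No pure-strategy Nash equilibrium

Check mutual best responses: a cell is a NE iff neither player can gain by unilaterally deviating.
The Row player's best responses — vs Low: Mid (payoff 14); vs Mid: Mid (payoff 11); vs High: Low (payoff 7); vs Premium: Mid (payoff 15).
The Column player's best responses — vs Low: Mid (payoff 15); vs Mid: High (payoff 14); vs High: Mid (payoff 15).
No cell has both players best-responding. For instance, the Row player's best reply to Premium is Mid, but against Mid the Column player prefers High over Premium.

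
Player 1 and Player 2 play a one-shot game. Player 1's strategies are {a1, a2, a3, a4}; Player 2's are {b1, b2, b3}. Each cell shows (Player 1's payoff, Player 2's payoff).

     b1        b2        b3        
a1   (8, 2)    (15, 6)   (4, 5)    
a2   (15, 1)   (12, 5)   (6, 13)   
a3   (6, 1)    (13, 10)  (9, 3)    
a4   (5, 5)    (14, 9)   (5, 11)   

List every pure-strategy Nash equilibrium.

A profile is a Nash equilibrium when each player is best-responding to the other.
Player 1's best responses — vs b1: a2 (payoff 15); vs b2: a1 (payoff 15); vs b3: a3 (payoff 9).
Player 2's best responses — vs a1: b2 (payoff 6); vs a2: b3 (payoff 13); vs a3: b2 (payoff 10); vs a4: b3 (payoff 11).
The only mutual best response is (a1, b2); neither player gains by switching there.

(a1, b2)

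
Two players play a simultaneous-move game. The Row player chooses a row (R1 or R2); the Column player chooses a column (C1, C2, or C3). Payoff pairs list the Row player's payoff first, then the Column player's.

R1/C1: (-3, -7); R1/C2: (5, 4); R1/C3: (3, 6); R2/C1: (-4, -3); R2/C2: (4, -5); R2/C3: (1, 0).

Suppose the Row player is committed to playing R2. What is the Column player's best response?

With the Row player fixed at R2, the Column player's payoffs are: C1 → -3, C2 → -5, C3 → 0.
The maximum is 0, achieved by C3.

C3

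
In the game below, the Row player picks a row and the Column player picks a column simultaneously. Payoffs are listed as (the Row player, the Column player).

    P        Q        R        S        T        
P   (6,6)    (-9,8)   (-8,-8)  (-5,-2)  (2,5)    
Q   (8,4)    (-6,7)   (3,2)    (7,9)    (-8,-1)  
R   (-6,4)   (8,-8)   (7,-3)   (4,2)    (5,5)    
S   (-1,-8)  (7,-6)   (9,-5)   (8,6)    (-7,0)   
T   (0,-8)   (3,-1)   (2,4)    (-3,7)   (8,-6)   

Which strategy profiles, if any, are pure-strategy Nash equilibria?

(S, S)

Find each player's best response to every opponent strategy; NE are the intersections.
The Row player's best responses — vs P: Q (payoff 8); vs Q: R (payoff 8); vs R: S (payoff 9); vs S: S (payoff 8); vs T: T (payoff 8).
The Column player's best responses — vs P: Q (payoff 8); vs Q: S (payoff 9); vs R: T (payoff 5); vs S: S (payoff 6); vs T: S (payoff 7).
The only mutual best response is (S, S); neither player gains by switching there.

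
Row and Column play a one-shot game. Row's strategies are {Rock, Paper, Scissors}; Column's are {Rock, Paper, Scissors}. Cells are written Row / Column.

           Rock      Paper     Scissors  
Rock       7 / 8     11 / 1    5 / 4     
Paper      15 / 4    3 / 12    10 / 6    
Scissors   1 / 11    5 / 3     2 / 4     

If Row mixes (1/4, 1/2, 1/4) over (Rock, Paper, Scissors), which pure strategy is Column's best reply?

Paper

Column's best reply maximizes expected payoff against the mix.
Rock: (1/4)·8 + (1/2)·4 + (1/4)·11 = 27/4
Paper: (1/4)·1 + (1/2)·12 + (1/4)·3 = 7
Scissors: (1/4)·4 + (1/2)·6 + (1/4)·4 = 5
Highest expected payoff is 7, from Paper.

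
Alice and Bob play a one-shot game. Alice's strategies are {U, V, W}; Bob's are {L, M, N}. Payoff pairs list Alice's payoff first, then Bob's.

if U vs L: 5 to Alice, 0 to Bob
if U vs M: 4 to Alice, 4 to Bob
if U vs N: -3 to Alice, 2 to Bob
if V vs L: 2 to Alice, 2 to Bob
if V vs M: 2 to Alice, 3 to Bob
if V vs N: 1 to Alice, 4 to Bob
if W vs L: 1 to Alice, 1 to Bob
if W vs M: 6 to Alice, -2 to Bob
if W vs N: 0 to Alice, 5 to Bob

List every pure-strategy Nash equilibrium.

(V, N)

Find each player's best response to every opponent strategy; NE are the intersections.
Alice's best responses — vs L: U (payoff 5); vs M: W (payoff 6); vs N: V (payoff 1).
Bob's best responses — vs U: M (payoff 4); vs V: N (payoff 4); vs W: N (payoff 5).
The only mutual best response is (V, N); neither player gains by switching there.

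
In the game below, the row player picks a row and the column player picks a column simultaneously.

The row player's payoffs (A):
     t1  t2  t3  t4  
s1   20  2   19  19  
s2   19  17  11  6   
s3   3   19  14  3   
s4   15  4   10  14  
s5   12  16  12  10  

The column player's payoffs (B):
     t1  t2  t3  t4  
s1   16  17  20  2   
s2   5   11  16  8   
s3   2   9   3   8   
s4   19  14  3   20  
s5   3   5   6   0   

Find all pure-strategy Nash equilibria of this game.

(s1, t3) and (s3, t2)

A profile is a Nash equilibrium when each player is best-responding to the other.
The row player's best responses — vs t1: s1 (payoff 20); vs t2: s3 (payoff 19); vs t3: s1 (payoff 19); vs t4: s1 (payoff 19).
The column player's best responses — vs s1: t3 (payoff 20); vs s2: t3 (payoff 16); vs s3: t2 (payoff 9); vs s4: t4 (payoff 20); vs s5: t3 (payoff 6).
Mutual best responses occur at (s1, t3) and (s3, t2); at each, neither player gains by switching.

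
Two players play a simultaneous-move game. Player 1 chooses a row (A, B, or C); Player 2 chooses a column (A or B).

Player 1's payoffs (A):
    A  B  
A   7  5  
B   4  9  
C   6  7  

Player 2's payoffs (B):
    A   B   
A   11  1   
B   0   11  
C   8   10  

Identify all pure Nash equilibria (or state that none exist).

Check mutual best responses: a cell is a NE iff neither player can gain by unilaterally deviating.
Player 1's best responses — vs A: A (payoff 7); vs B: B (payoff 9).
Player 2's best responses — vs A: A (payoff 11); vs B: B (payoff 11); vs C: B (payoff 10).
Mutual best responses occur at (A, A) and (B, B); at each, neither player gains by switching.

(A, A) and (B, B)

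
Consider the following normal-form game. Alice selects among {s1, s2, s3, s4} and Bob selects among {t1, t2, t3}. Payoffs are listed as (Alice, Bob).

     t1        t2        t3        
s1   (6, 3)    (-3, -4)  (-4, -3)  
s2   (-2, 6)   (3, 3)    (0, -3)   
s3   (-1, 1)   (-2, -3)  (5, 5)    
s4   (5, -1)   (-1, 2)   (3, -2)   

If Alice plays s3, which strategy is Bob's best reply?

With Alice fixed at s3, Bob's payoffs are: t1 → 1, t2 → -3, t3 → 5.
The maximum is 5, achieved by t3.

t3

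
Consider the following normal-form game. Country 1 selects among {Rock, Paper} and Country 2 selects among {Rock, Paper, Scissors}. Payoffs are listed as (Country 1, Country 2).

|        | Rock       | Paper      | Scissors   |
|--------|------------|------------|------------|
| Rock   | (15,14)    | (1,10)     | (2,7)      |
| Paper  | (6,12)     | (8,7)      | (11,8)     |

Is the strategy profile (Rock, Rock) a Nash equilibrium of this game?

Yes

Holding Country 2 at Rock: Country 1 gets 15 from Rock, versus 6 from Paper. No profitable deviation for Country 1.
Holding Country 1 at Rock: Country 2 gets 14 from Rock, versus 10 from Paper, 7 from Scissors. No profitable deviation for Country 2 either.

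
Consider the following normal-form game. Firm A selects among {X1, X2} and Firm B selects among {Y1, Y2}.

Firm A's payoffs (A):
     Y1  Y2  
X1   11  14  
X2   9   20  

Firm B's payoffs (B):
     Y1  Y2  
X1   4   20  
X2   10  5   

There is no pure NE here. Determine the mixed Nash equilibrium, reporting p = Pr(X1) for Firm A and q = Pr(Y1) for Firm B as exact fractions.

In a mixed NE each player is indifferent between their pure strategies, so the opponent's mix sets the indifference.
Firm B indifferent between Y1 and Y2: p·4 + (1−p)·10 = p·20 + (1−p)·5 ⟹ 10 + (-6)p = 5 + 15p ⟹ p = 5/21.
Firm A indifferent between X1 and X2: q·11 + (1−q)·14 = q·9 + (1−q)·20 ⟹ 14 + (-3)q = 20 + (-11)q ⟹ q = 3/4.

p = 5/21, q = 3/4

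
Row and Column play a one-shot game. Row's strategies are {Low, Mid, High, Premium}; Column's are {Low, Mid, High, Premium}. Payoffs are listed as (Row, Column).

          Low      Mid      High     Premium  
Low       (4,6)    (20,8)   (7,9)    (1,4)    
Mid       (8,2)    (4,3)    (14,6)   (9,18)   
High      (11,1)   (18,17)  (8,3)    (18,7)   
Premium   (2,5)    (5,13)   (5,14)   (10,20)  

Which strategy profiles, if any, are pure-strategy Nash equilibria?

A profile is a Nash equilibrium when each player is best-responding to the other.
Row's best responses — vs Low: High (payoff 11); vs Mid: Low (payoff 20); vs High: Mid (payoff 14); vs Premium: High (payoff 18).
Column's best responses — vs Low: High (payoff 9); vs Mid: Premium (payoff 18); vs High: Mid (payoff 17); vs Premium: Premium (payoff 20).
No cell has both players best-responding. For instance, Row's best reply to High is Mid, but against Mid Column prefers Premium over High.

There is no pure-strategy Nash equilibrium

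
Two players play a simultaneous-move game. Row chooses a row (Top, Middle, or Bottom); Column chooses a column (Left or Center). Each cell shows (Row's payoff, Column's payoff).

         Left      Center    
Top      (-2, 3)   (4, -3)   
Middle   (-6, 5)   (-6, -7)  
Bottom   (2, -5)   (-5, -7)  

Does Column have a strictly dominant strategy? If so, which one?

A strategy is strictly dominant if it gives Column a strictly higher payoff than every other strategy, against every choice by the opponent.
Left strictly dominates: vs Top: 3 > -3; vs Middle: 5 > -7; vs Bottom: -5 > -7.

Left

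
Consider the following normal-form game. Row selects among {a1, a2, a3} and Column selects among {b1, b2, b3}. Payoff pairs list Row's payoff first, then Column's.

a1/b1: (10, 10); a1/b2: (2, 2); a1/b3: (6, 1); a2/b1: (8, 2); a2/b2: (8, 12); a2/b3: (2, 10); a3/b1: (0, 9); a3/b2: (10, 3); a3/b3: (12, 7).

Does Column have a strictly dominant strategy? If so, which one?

Check whether one of Column's strategies beats all alternatives regardless of what the opponent does.
b1 is not dominant: against a2, b2 gives 12 > 2.
b2 is not dominant: against a1, b1 gives 10 > 2.
b3 is not dominant: against a1, b1 gives 10 > 1.
No single strategy is best against every opponent action.

None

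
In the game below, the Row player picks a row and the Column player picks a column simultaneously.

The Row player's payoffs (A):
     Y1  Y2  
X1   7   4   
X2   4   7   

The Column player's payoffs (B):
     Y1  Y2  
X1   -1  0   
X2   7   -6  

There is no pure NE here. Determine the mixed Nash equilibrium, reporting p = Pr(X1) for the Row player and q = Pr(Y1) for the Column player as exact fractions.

Each player's mixing probability is pinned down by making the *other* player indifferent.
The Column player indifferent between Y1 and Y2: p·(-1) + (1−p)·7 = p·0 + (1−p)·(-6) ⟹ 7 + (-8)p = (-6) + 6p ⟹ p = 13/14.
The Row player indifferent between X1 and X2: q·7 + (1−q)·4 = q·4 + (1−q)·7 ⟹ 4 + 3q = 7 + (-3)q ⟹ q = 1/2.

p = 13/14, q = 1/2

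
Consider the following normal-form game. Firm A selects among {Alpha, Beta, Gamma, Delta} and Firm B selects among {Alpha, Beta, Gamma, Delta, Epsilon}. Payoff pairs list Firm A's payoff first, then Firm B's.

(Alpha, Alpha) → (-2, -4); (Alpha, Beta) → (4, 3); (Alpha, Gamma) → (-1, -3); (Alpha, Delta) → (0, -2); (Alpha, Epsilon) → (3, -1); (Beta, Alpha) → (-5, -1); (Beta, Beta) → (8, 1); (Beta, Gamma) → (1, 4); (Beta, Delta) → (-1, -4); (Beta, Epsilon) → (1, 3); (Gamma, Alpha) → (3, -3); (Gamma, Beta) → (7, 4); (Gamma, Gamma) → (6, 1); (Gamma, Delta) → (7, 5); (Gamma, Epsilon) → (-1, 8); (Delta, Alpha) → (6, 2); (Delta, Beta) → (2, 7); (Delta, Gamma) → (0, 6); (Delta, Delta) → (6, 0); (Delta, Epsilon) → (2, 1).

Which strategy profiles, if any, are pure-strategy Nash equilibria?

No pure-strategy Nash equilibrium

Find each player's best response to every opponent strategy; NE are the intersections.
Firm A's best responses — vs Alpha: Delta (payoff 6); vs Beta: Beta (payoff 8); vs Gamma: Gamma (payoff 6); vs Delta: Gamma (payoff 7); vs Epsilon: Alpha (payoff 3).
Firm B's best responses — vs Alpha: Beta (payoff 3); vs Beta: Gamma (payoff 4); vs Gamma: Epsilon (payoff 8); vs Delta: Beta (payoff 7).
No cell has both players best-responding. For instance, Firm A's best reply to Epsilon is Alpha, but against Alpha Firm B prefers Beta over Epsilon.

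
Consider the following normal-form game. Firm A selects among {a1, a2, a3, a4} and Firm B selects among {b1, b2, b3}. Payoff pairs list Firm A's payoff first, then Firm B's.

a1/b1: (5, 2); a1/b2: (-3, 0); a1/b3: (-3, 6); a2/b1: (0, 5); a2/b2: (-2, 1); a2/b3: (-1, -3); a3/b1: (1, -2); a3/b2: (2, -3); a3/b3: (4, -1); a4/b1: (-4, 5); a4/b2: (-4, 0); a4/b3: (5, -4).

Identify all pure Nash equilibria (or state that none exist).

None

Check mutual best responses: a cell is a NE iff neither player can gain by unilaterally deviating.
Firm A's best responses — vs b1: a1 (payoff 5); vs b2: a3 (payoff 2); vs b3: a4 (payoff 5).
Firm B's best responses — vs a1: b3 (payoff 6); vs a2: b1 (payoff 5); vs a3: b3 (payoff -1); vs a4: b1 (payoff 5).
No cell has both players best-responding. For instance, Firm A's best reply to b3 is a4, but against a4 Firm B prefers b1 over b3.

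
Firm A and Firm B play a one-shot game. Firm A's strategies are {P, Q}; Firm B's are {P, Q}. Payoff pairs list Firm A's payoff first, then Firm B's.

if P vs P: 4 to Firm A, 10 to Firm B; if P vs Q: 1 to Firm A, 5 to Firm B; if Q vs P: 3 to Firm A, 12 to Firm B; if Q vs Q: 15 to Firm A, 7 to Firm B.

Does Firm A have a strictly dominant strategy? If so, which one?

None

Check whether one of Firm A's strategies beats all alternatives regardless of what the opponent does.
P is not dominant: against Q, Q gives 15 > 1.
Q is not dominant: against P, P gives 4 > 3.
No single strategy is best against every opponent action.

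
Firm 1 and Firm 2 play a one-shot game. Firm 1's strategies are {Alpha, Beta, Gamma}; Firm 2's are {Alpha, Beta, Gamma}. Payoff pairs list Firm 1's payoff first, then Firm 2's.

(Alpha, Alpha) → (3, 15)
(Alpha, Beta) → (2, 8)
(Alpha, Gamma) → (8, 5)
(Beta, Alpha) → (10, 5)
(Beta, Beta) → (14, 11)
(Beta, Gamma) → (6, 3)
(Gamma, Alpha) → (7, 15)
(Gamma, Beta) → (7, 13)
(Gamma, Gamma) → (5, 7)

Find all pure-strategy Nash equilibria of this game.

A profile is a Nash equilibrium when each player is best-responding to the other.
Firm 1's best responses — vs Alpha: Beta (payoff 10); vs Beta: Beta (payoff 14); vs Gamma: Alpha (payoff 8).
Firm 2's best responses — vs Alpha: Alpha (payoff 15); vs Beta: Beta (payoff 11); vs Gamma: Alpha (payoff 15).
The only mutual best response is (Beta, Beta); neither player gains by switching there.

(Beta, Beta)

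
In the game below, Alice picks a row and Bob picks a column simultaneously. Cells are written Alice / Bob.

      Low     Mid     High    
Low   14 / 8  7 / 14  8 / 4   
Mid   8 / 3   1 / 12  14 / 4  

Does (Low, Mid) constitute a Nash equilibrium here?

Holding Bob at Mid: Alice gets 7 from Low, versus 1 from Mid. No profitable deviation for Alice.
Holding Alice at Low: Bob gets 14 from Mid, versus 8 from Low, 4 from High. No profitable deviation for Bob either.

Yes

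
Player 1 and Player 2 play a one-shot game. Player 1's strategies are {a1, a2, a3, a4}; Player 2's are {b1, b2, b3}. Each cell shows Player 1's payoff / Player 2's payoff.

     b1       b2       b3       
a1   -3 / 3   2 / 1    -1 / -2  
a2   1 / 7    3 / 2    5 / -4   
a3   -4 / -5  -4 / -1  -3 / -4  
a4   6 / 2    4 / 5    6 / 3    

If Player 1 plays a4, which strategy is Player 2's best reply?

b2

With Player 1 fixed at a4, Player 2's payoffs are: b1 → 2, b2 → 5, b3 → 3.
The maximum is 5, achieved by b2.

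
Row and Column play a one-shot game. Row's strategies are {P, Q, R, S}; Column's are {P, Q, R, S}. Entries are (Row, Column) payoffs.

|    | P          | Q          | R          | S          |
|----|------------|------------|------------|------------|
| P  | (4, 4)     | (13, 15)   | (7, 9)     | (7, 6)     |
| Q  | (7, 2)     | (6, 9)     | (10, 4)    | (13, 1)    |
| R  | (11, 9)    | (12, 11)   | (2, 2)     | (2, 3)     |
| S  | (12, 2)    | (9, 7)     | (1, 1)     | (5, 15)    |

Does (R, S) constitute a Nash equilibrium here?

No

Holding Column at S: Row gets 2 from R but could get 13 by switching to Q. Row has a profitable deviation.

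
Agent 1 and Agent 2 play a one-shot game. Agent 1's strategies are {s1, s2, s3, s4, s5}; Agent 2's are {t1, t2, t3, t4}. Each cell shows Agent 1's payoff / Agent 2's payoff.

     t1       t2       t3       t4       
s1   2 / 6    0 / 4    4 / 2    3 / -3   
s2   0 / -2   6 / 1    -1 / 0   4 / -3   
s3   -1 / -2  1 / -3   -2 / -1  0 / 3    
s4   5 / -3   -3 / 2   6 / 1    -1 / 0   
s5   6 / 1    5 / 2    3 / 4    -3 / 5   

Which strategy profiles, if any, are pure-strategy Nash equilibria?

(s2, t2)

Check mutual best responses: a cell is a NE iff neither player can gain by unilaterally deviating.
Agent 1's best responses — vs t1: s5 (payoff 6); vs t2: s2 (payoff 6); vs t3: s4 (payoff 6); vs t4: s2 (payoff 4).
Agent 2's best responses — vs s1: t1 (payoff 6); vs s2: t2 (payoff 1); vs s3: t4 (payoff 3); vs s4: t2 (payoff 2); vs s5: t4 (payoff 5).
The only mutual best response is (s2, t2); neither player gains by switching there.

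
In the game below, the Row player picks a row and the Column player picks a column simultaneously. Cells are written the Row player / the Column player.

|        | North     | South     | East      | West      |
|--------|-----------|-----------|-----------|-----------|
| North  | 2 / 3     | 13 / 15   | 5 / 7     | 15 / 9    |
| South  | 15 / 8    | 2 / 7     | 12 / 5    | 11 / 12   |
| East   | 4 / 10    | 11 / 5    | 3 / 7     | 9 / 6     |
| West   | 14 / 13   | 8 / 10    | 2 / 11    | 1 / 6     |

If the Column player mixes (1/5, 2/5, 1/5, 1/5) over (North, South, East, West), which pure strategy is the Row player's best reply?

Compute the Row player's expected payoff from each pure strategy against the given mix.
North: (1/5)·2 + (2/5)·13 + (1/5)·5 + (1/5)·15 = 48/5
South: (1/5)·15 + (2/5)·2 + (1/5)·12 + (1/5)·11 = 42/5
East: (1/5)·4 + (2/5)·11 + (1/5)·3 + (1/5)·9 = 38/5
West: (1/5)·14 + (2/5)·8 + (1/5)·2 + (1/5)·1 = 33/5
Highest expected payoff is 48/5, from North.

North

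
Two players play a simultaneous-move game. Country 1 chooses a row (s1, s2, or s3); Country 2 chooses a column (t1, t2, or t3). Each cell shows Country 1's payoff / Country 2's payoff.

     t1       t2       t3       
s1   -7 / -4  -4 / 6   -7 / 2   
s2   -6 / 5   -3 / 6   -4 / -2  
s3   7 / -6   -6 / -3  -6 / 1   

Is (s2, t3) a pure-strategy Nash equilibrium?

Holding Country 2 at t3: Country 1 gets -4 from s2, versus -7 from s1, -6 from s3. No profitable deviation for Country 1.
Holding Country 1 at s2: Country 2 gets -2 from t3 but could get 6 by switching to t2. Country 2 has a profitable deviation.

No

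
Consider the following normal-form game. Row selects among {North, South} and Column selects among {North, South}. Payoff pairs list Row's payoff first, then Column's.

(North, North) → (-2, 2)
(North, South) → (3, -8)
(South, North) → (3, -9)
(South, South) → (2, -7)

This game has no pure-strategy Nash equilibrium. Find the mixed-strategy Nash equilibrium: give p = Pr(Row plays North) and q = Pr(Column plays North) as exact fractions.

p = 1/6, q = 1/6

In a mixed NE each player is indifferent between their pure strategies, so the opponent's mix sets the indifference.
Column indifferent between North and South: p·2 + (1−p)·(-9) = p·(-8) + (1−p)·(-7) ⟹ (-9) + 11p = (-7) + (-1)p ⟹ p = 1/6.
Row indifferent between North and South: q·(-2) + (1−q)·3 = q·3 + (1−q)·2 ⟹ 3 + (-5)q = 2 + 1q ⟹ q = 1/6.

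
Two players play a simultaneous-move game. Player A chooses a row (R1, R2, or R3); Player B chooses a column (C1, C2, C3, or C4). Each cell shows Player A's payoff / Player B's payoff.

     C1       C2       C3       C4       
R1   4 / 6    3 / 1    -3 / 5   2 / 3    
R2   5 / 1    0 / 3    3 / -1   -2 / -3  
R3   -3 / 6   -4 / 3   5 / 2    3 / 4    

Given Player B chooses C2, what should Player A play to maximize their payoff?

With Player B fixed at C2, Player A's payoffs are: R1 → 3, R2 → 0, R3 → -4.
The maximum is 3, achieved by R1.

R1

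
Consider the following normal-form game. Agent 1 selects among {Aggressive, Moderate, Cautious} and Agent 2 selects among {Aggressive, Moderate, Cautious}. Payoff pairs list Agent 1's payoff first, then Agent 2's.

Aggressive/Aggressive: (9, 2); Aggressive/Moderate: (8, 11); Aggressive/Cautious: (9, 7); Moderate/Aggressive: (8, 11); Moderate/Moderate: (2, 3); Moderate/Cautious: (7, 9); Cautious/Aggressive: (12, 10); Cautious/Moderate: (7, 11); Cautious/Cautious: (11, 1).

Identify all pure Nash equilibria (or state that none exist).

A profile is a Nash equilibrium when each player is best-responding to the other.
Agent 1's best responses — vs Aggressive: Cautious (payoff 12); vs Moderate: Aggressive (payoff 8); vs Cautious: Cautious (payoff 11).
Agent 2's best responses — vs Aggressive: Moderate (payoff 11); vs Moderate: Aggressive (payoff 11); vs Cautious: Moderate (payoff 11).
The only mutual best response is (Aggressive, Moderate); neither player gains by switching there.

(Aggressive, Moderate)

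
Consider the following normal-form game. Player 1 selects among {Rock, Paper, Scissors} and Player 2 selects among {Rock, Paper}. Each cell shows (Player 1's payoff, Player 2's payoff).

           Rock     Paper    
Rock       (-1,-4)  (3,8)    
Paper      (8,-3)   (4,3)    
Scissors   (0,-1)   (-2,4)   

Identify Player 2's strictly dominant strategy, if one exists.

Check whether one of Player 2's strategies beats all alternatives regardless of what the opponent does.
Paper strictly dominates: vs Rock: 8 > -4; vs Paper: 3 > -3; vs Scissors: 4 > -1.

Paper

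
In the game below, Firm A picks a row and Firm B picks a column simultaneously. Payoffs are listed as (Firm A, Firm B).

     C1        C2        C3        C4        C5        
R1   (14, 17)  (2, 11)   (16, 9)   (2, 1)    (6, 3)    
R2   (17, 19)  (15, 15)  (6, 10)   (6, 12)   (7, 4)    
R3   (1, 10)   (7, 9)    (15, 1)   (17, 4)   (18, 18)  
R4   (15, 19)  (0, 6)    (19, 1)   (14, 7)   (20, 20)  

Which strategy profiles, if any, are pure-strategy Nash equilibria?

(R2, C1) and (R4, C5)

Check mutual best responses: a cell is a NE iff neither player can gain by unilaterally deviating.
Firm A's best responses — vs C1: R2 (payoff 17); vs C2: R2 (payoff 15); vs C3: R4 (payoff 19); vs C4: R3 (payoff 17); vs C5: R4 (payoff 20).
Firm B's best responses — vs R1: C1 (payoff 17); vs R2: C1 (payoff 19); vs R3: C5 (payoff 18); vs R4: C5 (payoff 20).
Mutual best responses occur at (R2, C1) and (R4, C5); at each, neither player gains by switching.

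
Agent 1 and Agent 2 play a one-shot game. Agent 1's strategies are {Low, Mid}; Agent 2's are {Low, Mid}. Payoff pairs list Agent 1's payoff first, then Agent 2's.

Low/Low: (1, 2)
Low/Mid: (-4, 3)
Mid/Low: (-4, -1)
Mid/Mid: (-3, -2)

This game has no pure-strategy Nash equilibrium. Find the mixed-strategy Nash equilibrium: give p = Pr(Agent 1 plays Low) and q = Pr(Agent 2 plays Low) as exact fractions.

p = 1/2, q = 1/6

In a mixed NE each player is indifferent between their pure strategies, so the opponent's mix sets the indifference.
Agent 2 indifferent between Low and Mid: p·2 + (1−p)·(-1) = p·3 + (1−p)·(-2) ⟹ (-1) + 3p = (-2) + 5p ⟹ p = 1/2.
Agent 1 indifferent between Low and Mid: q·1 + (1−q)·(-4) = q·(-4) + (1−q)·(-3) ⟹ (-4) + 5q = (-3) + (-1)q ⟹ q = 1/6.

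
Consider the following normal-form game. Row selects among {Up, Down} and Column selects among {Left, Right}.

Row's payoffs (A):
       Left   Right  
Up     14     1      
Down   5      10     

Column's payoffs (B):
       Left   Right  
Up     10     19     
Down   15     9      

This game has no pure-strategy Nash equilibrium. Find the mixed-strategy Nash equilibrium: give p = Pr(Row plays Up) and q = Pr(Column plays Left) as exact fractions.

Each player's mixing probability is pinned down by making the *other* player indifferent.
Column indifferent between Left and Right: p·10 + (1−p)·15 = p·19 + (1−p)·9 ⟹ 15 + (-5)p = 9 + 10p ⟹ p = 2/5.
Row indifferent between Up and Down: q·14 + (1−q)·1 = q·5 + (1−q)·10 ⟹ 1 + 13q = 10 + (-5)q ⟹ q = 1/2.

p = 2/5, q = 1/2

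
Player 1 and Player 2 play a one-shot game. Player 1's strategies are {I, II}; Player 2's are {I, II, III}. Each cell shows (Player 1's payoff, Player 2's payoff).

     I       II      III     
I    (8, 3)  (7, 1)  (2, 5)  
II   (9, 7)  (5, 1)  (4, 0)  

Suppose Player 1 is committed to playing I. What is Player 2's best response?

III

With Player 1 fixed at I, Player 2's payoffs are: I → 3, II → 1, III → 5.
The maximum is 5, achieved by III.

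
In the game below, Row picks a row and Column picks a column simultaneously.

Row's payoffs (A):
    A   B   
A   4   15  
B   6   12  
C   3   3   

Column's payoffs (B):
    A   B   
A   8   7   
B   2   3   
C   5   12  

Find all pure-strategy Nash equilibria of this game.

Check mutual best responses: a cell is a NE iff neither player can gain by unilaterally deviating.
Row's best responses — vs A: B (payoff 6); vs B: A (payoff 15).
Column's best responses — vs A: A (payoff 8); vs B: B (payoff 3); vs C: B (payoff 12).
No cell has both players best-responding. For instance, Row's best reply to A is B, but against B Column prefers B over A.

There is no pure-strategy Nash equilibrium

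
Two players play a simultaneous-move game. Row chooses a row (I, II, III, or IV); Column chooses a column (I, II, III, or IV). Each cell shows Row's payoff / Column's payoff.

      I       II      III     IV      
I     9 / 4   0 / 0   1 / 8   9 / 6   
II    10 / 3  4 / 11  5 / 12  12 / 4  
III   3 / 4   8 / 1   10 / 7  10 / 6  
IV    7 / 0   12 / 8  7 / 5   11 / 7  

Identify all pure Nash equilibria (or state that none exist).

(III, III) and (IV, II)

A profile is a Nash equilibrium when each player is best-responding to the other.
Row's best responses — vs I: II (payoff 10); vs II: IV (payoff 12); vs III: III (payoff 10); vs IV: II (payoff 12).
Column's best responses — vs I: III (payoff 8); vs II: III (payoff 12); vs III: III (payoff 7); vs IV: II (payoff 8).
Mutual best responses occur at (III, III) and (IV, II); at each, neither player gains by switching.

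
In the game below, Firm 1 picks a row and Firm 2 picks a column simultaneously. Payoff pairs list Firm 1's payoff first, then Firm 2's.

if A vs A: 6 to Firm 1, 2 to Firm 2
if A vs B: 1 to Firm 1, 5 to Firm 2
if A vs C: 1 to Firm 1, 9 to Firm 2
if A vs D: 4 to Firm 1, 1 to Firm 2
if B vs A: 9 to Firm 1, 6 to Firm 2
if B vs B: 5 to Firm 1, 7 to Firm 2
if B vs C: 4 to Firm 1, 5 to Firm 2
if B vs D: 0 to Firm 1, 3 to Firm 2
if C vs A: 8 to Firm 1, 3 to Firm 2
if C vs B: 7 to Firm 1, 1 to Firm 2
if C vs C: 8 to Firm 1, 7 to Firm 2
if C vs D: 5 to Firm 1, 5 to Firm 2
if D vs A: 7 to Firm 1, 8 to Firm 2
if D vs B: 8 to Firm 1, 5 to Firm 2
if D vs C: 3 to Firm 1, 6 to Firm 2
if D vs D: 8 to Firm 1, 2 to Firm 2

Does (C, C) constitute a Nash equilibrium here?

Yes

Holding Firm 2 at C: Firm 1 gets 8 from C, versus 1 from A, 4 from B, 3 from D. No profitable deviation for Firm 1.
Holding Firm 1 at C: Firm 2 gets 7 from C, versus 3 from A, 1 from B, 5 from D. No profitable deviation for Firm 2 either.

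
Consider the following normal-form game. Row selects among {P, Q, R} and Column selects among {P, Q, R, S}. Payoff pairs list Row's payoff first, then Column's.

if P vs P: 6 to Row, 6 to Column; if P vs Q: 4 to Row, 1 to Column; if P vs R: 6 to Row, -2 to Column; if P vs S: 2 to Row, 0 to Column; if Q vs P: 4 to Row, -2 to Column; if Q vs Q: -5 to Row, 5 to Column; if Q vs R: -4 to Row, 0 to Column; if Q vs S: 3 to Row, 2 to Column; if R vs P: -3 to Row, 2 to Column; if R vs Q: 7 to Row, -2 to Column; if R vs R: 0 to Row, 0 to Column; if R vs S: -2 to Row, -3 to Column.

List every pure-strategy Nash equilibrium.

(P, P)

A profile is a Nash equilibrium when each player is best-responding to the other.
Row's best responses — vs P: P (payoff 6); vs Q: R (payoff 7); vs R: P (payoff 6); vs S: Q (payoff 3).
Column's best responses — vs P: P (payoff 6); vs Q: Q (payoff 5); vs R: P (payoff 2).
The only mutual best response is (P, P); neither player gains by switching there.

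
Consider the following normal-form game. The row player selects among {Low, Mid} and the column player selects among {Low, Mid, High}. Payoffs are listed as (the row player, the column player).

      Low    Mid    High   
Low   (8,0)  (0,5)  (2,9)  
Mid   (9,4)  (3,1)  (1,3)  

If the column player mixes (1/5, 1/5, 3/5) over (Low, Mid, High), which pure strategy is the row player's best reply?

Compute the row player's expected payoff from each pure strategy against the given mix.
Low: (1/5)·8 + (1/5)·0 + (3/5)·2 = 14/5
Mid: (1/5)·9 + (1/5)·3 + (3/5)·1 = 3
Highest expected payoff is 3, from Mid.

Mid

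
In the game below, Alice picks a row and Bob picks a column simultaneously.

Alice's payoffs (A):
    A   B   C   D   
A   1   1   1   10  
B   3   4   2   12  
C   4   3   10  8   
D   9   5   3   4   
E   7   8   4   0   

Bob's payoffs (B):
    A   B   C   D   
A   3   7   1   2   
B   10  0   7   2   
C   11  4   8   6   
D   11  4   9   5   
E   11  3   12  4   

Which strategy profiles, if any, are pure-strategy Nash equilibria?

(D, A)

Find each player's best response to every opponent strategy; NE are the intersections.
Alice's best responses — vs A: D (payoff 9); vs B: E (payoff 8); vs C: C (payoff 10); vs D: B (payoff 12).
Bob's best responses — vs A: B (payoff 7); vs B: A (payoff 10); vs C: A (payoff 11); vs D: A (payoff 11); vs E: C (payoff 12).
The only mutual best response is (D, A); neither player gains by switching there.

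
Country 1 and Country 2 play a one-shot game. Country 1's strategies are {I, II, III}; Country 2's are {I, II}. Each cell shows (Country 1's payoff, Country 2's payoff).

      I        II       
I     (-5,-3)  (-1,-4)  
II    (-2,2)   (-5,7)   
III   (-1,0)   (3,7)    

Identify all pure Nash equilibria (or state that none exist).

(III, II)

Find each player's best response to every opponent strategy; NE are the intersections.
Country 1's best responses — vs I: III (payoff -1); vs II: III (payoff 3).
Country 2's best responses — vs I: I (payoff -3); vs II: II (payoff 7); vs III: II (payoff 7).
The only mutual best response is (III, II); neither player gains by switching there.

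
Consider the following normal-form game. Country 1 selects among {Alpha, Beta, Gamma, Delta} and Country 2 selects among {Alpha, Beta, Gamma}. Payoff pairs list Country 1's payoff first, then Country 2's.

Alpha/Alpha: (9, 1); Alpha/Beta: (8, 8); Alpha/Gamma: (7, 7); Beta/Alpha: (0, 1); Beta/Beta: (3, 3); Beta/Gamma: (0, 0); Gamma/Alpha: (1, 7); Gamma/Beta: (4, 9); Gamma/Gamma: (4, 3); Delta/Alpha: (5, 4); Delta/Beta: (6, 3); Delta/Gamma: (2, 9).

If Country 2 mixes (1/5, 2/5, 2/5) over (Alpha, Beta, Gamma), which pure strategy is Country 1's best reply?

Alpha

Compute Country 1's expected payoff from each pure strategy against the given mix.
Alpha: (1/5)·9 + (2/5)·8 + (2/5)·7 = 39/5
Beta: (1/5)·0 + (2/5)·3 + (2/5)·0 = 6/5
Gamma: (1/5)·1 + (2/5)·4 + (2/5)·4 = 17/5
Delta: (1/5)·5 + (2/5)·6 + (2/5)·2 = 21/5
Highest expected payoff is 39/5, from Alpha.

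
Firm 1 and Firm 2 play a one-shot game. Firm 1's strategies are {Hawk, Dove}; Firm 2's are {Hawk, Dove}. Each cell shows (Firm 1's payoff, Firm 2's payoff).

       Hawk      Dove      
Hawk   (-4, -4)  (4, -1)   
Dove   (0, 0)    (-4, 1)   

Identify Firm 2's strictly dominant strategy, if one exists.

Check whether one of Firm 2's strategies beats all alternatives regardless of what the opponent does.
Dove strictly dominates: vs Hawk: -1 > -4; vs Dove: 1 > 0.

Dove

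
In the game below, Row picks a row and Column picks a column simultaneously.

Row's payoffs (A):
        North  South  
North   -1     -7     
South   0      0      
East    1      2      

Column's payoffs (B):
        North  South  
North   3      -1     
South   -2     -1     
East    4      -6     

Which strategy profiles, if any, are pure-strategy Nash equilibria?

A profile is a Nash equilibrium when each player is best-responding to the other.
Row's best responses — vs North: East (payoff 1); vs South: East (payoff 2).
Column's best responses — vs North: North (payoff 3); vs South: South (payoff -1); vs East: North (payoff 4).
The only mutual best response is (East, North); neither player gains by switching there.

(East, North)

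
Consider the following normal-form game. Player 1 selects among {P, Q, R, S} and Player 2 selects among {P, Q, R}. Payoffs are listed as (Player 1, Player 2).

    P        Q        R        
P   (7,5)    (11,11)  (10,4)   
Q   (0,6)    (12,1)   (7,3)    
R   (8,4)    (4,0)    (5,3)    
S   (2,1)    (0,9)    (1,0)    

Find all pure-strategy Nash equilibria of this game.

(R, P)

Check mutual best responses: a cell is a NE iff neither player can gain by unilaterally deviating.
Player 1's best responses — vs P: R (payoff 8); vs Q: Q (payoff 12); vs R: P (payoff 10).
Player 2's best responses — vs P: Q (payoff 11); vs Q: P (payoff 6); vs R: P (payoff 4); vs S: Q (payoff 9).
The only mutual best response is (R, P); neither player gains by switching there.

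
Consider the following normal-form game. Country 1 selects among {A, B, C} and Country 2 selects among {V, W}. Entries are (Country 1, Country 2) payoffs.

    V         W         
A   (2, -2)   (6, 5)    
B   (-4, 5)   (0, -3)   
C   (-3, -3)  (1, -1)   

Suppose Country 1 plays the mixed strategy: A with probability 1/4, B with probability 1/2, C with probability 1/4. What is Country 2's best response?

Country 2's best reply maximizes expected payoff against the mix.
V: (1/4)·(-2) + (1/2)·5 + (1/4)·(-3) = 5/4
W: (1/4)·5 + (1/2)·(-3) + (1/4)·(-1) = -1/2
Highest expected payoff is 5/4, from V.

V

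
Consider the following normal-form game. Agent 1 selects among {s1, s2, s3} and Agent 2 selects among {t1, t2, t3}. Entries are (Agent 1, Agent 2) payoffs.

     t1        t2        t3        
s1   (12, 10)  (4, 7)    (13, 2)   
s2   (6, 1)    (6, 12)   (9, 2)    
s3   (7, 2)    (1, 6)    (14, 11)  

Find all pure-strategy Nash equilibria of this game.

(s1, t1), (s2, t2), and (s3, t3)

Find each player's best response to every opponent strategy; NE are the intersections.
Agent 1's best responses — vs t1: s1 (payoff 12); vs t2: s2 (payoff 6); vs t3: s3 (payoff 14).
Agent 2's best responses — vs s1: t1 (payoff 10); vs s2: t2 (payoff 12); vs s3: t3 (payoff 11).
Mutual best responses occur at (s1, t1), (s2, t2), and (s3, t3); at each, neither player gains by switching.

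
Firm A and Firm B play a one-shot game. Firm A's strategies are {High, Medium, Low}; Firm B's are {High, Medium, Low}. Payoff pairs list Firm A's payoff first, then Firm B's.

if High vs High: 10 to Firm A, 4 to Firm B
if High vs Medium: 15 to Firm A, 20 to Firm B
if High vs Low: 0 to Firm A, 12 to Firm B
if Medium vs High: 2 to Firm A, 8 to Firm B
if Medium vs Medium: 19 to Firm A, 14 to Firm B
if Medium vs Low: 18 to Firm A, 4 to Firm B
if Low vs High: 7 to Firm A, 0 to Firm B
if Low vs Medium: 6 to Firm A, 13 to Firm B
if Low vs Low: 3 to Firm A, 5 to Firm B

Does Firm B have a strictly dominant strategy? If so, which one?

Medium

Check whether one of Firm B's strategies beats all alternatives regardless of what the opponent does.
Medium strictly dominates: vs High: 20 > each of {4, 12}; vs Medium: 14 > each of {8, 4}; vs Low: 13 > each of {0, 5}.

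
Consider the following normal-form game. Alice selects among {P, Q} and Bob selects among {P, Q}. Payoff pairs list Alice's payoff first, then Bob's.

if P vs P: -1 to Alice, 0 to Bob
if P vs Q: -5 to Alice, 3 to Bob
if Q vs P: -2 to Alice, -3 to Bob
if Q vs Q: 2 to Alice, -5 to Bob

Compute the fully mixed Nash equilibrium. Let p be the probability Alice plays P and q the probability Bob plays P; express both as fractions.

In a mixed NE each player is indifferent between their pure strategies, so the opponent's mix sets the indifference.
Bob indifferent between P and Q: p·0 + (1−p)·(-3) = p·3 + (1−p)·(-5) ⟹ (-3) + 3p = (-5) + 8p ⟹ p = 2/5.
Alice indifferent between P and Q: q·(-1) + (1−q)·(-5) = q·(-2) + (1−q)·2 ⟹ (-5) + 4q = 2 + (-4)q ⟹ q = 7/8.

p = 2/5, q = 7/8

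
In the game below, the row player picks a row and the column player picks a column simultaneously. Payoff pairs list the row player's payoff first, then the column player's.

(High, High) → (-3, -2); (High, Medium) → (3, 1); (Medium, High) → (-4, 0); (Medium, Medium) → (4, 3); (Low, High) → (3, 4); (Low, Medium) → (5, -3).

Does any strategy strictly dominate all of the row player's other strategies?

Low

Check whether one of the row player's strategies beats all alternatives regardless of what the opponent does.
Low strictly dominates: vs High: 3 > each of {-3, -4}; vs Medium: 5 > each of {3, 4}.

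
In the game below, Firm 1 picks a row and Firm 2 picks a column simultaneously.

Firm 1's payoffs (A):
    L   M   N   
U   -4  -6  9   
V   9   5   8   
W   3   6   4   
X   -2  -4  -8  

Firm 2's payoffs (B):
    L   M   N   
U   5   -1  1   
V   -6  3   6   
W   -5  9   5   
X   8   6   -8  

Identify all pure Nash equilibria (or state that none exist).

(W, M)

Find each player's best response to every opponent strategy; NE are the intersections.
Firm 1's best responses — vs L: V (payoff 9); vs M: W (payoff 6); vs N: U (payoff 9).
Firm 2's best responses — vs U: L (payoff 5); vs V: N (payoff 6); vs W: M (payoff 9); vs X: L (payoff 8).
The only mutual best response is (W, M); neither player gains by switching there.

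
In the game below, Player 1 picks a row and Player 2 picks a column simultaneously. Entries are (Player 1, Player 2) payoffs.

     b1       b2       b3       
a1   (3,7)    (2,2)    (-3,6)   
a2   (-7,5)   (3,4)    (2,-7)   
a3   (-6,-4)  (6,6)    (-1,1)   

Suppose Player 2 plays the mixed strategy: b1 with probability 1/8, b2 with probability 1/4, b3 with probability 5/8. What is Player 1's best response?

Compute Player 1's expected payoff from each pure strategy against the given mix.
a1: (1/8)·3 + (1/4)·2 + (5/8)·(-3) = -1
a2: (1/8)·(-7) + (1/4)·3 + (5/8)·2 = 9/8
a3: (1/8)·(-6) + (1/4)·6 + (5/8)·(-1) = 1/8
Highest expected payoff is 9/8, from a2.

a2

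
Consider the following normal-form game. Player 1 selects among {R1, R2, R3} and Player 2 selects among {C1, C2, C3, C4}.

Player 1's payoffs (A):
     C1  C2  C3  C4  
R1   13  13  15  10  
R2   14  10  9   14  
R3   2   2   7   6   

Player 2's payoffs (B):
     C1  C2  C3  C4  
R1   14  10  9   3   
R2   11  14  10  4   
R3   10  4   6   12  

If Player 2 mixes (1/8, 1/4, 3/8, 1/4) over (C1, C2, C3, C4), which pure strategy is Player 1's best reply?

Player 1's best reply maximizes expected payoff against the mix.
R1: (1/8)·13 + (1/4)·13 + (3/8)·15 + (1/4)·10 = 13
R2: (1/8)·14 + (1/4)·10 + (3/8)·9 + (1/4)·14 = 89/8
R3: (1/8)·2 + (1/4)·2 + (3/8)·7 + (1/4)·6 = 39/8
Highest expected payoff is 13, from R1.

R1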